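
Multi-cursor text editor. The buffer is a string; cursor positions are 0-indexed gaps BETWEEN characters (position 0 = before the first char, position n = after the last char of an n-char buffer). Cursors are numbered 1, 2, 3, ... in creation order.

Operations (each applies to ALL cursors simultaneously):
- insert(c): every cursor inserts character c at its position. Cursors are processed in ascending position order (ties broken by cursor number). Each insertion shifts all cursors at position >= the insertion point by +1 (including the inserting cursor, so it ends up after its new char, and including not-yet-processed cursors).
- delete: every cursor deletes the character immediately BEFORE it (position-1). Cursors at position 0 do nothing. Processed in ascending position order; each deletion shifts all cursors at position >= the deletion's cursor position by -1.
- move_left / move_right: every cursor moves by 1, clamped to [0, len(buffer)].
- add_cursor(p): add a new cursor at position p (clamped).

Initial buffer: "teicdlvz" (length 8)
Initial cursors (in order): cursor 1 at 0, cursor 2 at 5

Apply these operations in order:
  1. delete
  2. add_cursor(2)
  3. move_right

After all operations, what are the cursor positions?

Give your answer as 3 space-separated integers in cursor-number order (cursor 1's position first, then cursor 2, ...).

After op 1 (delete): buffer="teiclvz" (len 7), cursors c1@0 c2@4, authorship .......
After op 2 (add_cursor(2)): buffer="teiclvz" (len 7), cursors c1@0 c3@2 c2@4, authorship .......
After op 3 (move_right): buffer="teiclvz" (len 7), cursors c1@1 c3@3 c2@5, authorship .......

Answer: 1 5 3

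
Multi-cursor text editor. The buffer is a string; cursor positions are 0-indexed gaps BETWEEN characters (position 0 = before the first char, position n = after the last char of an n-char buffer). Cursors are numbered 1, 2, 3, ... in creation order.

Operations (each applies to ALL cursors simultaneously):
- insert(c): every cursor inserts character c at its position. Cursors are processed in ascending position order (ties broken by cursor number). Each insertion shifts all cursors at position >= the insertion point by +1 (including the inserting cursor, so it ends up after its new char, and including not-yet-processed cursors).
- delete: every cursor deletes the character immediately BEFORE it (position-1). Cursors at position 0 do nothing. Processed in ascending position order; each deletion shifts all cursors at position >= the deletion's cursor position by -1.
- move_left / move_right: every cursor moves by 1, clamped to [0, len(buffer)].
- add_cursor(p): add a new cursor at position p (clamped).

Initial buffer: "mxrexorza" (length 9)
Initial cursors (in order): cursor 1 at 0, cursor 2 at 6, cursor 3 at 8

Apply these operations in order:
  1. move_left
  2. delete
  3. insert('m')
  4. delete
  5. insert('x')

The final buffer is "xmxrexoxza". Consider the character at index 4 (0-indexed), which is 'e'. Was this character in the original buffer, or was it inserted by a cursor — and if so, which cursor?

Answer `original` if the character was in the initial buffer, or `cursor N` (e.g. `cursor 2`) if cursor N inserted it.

Answer: original

Derivation:
After op 1 (move_left): buffer="mxrexorza" (len 9), cursors c1@0 c2@5 c3@7, authorship .........
After op 2 (delete): buffer="mxreoza" (len 7), cursors c1@0 c2@4 c3@5, authorship .......
After op 3 (insert('m')): buffer="mmxremomza" (len 10), cursors c1@1 c2@6 c3@8, authorship 1....2.3..
After op 4 (delete): buffer="mxreoza" (len 7), cursors c1@0 c2@4 c3@5, authorship .......
After op 5 (insert('x')): buffer="xmxrexoxza" (len 10), cursors c1@1 c2@6 c3@8, authorship 1....2.3..
Authorship (.=original, N=cursor N): 1 . . . . 2 . 3 . .
Index 4: author = original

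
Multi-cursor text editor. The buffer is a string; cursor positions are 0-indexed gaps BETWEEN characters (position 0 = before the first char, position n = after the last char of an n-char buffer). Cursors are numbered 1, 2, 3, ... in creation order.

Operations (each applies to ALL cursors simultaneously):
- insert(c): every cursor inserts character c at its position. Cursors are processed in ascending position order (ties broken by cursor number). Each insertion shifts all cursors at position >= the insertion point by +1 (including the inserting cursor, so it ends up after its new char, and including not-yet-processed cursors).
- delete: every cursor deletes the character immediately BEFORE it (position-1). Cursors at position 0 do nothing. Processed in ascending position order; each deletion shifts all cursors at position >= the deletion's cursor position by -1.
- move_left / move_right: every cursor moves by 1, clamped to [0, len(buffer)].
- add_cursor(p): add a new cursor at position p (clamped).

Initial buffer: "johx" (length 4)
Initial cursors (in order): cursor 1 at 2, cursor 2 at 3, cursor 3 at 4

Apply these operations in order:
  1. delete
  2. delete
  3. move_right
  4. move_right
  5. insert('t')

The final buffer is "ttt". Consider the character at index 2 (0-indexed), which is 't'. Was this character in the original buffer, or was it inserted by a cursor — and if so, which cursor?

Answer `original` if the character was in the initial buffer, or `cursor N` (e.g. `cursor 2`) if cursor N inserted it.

Answer: cursor 3

Derivation:
After op 1 (delete): buffer="j" (len 1), cursors c1@1 c2@1 c3@1, authorship .
After op 2 (delete): buffer="" (len 0), cursors c1@0 c2@0 c3@0, authorship 
After op 3 (move_right): buffer="" (len 0), cursors c1@0 c2@0 c3@0, authorship 
After op 4 (move_right): buffer="" (len 0), cursors c1@0 c2@0 c3@0, authorship 
After op 5 (insert('t')): buffer="ttt" (len 3), cursors c1@3 c2@3 c3@3, authorship 123
Authorship (.=original, N=cursor N): 1 2 3
Index 2: author = 3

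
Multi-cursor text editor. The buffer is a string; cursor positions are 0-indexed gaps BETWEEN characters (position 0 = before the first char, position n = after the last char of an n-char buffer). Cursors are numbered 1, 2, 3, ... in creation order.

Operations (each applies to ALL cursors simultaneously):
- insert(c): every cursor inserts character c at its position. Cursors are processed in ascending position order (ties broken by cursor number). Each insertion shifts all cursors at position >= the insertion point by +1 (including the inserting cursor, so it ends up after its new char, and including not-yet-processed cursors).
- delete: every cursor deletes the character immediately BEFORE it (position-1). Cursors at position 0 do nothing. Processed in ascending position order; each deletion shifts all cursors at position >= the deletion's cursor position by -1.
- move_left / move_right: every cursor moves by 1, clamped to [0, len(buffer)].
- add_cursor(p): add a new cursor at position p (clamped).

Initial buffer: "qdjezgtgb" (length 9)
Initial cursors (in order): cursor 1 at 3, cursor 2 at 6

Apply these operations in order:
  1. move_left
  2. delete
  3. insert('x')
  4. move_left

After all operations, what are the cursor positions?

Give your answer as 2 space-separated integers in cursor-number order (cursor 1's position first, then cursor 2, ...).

After op 1 (move_left): buffer="qdjezgtgb" (len 9), cursors c1@2 c2@5, authorship .........
After op 2 (delete): buffer="qjegtgb" (len 7), cursors c1@1 c2@3, authorship .......
After op 3 (insert('x')): buffer="qxjexgtgb" (len 9), cursors c1@2 c2@5, authorship .1..2....
After op 4 (move_left): buffer="qxjexgtgb" (len 9), cursors c1@1 c2@4, authorship .1..2....

Answer: 1 4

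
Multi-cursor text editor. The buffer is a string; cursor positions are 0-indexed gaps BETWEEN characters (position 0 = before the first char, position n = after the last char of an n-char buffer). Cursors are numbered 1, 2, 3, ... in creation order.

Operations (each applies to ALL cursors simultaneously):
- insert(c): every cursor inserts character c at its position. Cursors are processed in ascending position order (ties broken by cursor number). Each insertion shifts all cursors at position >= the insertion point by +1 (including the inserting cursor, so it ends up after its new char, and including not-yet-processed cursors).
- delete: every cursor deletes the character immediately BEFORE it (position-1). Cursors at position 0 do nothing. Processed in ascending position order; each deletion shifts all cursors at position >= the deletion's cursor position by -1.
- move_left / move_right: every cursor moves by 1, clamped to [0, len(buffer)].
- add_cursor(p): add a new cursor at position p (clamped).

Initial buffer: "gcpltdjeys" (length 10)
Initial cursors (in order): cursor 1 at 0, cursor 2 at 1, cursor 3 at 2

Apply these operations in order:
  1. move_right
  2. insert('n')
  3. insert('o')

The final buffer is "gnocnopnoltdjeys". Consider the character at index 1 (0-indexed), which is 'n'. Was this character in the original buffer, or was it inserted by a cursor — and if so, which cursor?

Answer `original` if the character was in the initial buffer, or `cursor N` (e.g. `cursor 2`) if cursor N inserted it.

Answer: cursor 1

Derivation:
After op 1 (move_right): buffer="gcpltdjeys" (len 10), cursors c1@1 c2@2 c3@3, authorship ..........
After op 2 (insert('n')): buffer="gncnpnltdjeys" (len 13), cursors c1@2 c2@4 c3@6, authorship .1.2.3.......
After op 3 (insert('o')): buffer="gnocnopnoltdjeys" (len 16), cursors c1@3 c2@6 c3@9, authorship .11.22.33.......
Authorship (.=original, N=cursor N): . 1 1 . 2 2 . 3 3 . . . . . . .
Index 1: author = 1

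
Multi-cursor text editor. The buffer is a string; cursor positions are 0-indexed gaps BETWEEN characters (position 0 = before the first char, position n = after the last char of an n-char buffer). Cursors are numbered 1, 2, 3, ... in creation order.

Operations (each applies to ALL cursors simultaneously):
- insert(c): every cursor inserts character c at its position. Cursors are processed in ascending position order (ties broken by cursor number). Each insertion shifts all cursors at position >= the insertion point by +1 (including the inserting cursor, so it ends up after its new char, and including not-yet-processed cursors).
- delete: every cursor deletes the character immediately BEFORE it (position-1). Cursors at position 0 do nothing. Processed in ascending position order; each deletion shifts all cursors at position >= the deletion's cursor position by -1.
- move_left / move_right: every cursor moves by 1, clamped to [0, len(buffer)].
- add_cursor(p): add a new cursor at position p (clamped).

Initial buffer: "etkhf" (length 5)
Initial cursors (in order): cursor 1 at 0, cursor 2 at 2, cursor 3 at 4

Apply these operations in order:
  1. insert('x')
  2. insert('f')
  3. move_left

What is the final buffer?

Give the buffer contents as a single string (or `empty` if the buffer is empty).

Answer: xfetxfkhxff

Derivation:
After op 1 (insert('x')): buffer="xetxkhxf" (len 8), cursors c1@1 c2@4 c3@7, authorship 1..2..3.
After op 2 (insert('f')): buffer="xfetxfkhxff" (len 11), cursors c1@2 c2@6 c3@10, authorship 11..22..33.
After op 3 (move_left): buffer="xfetxfkhxff" (len 11), cursors c1@1 c2@5 c3@9, authorship 11..22..33.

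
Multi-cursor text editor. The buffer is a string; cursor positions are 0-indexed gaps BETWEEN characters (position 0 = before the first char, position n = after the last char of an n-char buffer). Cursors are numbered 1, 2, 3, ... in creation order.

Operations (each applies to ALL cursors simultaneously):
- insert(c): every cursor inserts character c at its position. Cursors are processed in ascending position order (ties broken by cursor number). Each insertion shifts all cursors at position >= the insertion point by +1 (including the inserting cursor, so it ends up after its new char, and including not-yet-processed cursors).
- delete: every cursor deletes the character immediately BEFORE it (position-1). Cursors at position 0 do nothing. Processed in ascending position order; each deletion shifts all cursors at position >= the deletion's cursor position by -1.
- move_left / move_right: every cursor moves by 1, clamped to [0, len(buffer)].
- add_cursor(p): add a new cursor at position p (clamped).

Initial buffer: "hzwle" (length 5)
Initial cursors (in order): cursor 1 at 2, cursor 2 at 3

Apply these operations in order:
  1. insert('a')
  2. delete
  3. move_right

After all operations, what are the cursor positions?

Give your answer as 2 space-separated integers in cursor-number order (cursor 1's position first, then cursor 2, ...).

Answer: 3 4

Derivation:
After op 1 (insert('a')): buffer="hzawale" (len 7), cursors c1@3 c2@5, authorship ..1.2..
After op 2 (delete): buffer="hzwle" (len 5), cursors c1@2 c2@3, authorship .....
After op 3 (move_right): buffer="hzwle" (len 5), cursors c1@3 c2@4, authorship .....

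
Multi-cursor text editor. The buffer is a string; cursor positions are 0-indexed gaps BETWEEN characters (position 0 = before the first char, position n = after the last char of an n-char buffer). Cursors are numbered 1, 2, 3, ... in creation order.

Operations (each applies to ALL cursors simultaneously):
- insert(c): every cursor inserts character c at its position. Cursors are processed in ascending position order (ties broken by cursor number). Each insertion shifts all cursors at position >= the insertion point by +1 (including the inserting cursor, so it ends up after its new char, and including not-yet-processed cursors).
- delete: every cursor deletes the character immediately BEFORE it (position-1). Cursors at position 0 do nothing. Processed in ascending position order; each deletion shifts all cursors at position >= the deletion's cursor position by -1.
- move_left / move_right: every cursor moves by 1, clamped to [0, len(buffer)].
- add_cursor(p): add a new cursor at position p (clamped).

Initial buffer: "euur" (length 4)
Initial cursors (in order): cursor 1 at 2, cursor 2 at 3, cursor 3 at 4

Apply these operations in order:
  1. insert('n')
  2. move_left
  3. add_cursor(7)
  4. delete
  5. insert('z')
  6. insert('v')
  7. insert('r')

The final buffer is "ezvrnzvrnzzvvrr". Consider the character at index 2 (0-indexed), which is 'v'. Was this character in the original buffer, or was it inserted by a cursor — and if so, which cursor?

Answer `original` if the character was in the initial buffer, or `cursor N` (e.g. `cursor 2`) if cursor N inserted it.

Answer: cursor 1

Derivation:
After op 1 (insert('n')): buffer="eununrn" (len 7), cursors c1@3 c2@5 c3@7, authorship ..1.2.3
After op 2 (move_left): buffer="eununrn" (len 7), cursors c1@2 c2@4 c3@6, authorship ..1.2.3
After op 3 (add_cursor(7)): buffer="eununrn" (len 7), cursors c1@2 c2@4 c3@6 c4@7, authorship ..1.2.3
After op 4 (delete): buffer="enn" (len 3), cursors c1@1 c2@2 c3@3 c4@3, authorship .12
After op 5 (insert('z')): buffer="eznznzz" (len 7), cursors c1@2 c2@4 c3@7 c4@7, authorship .112234
After op 6 (insert('v')): buffer="ezvnzvnzzvv" (len 11), cursors c1@3 c2@6 c3@11 c4@11, authorship .1112223434
After op 7 (insert('r')): buffer="ezvrnzvrnzzvvrr" (len 15), cursors c1@4 c2@8 c3@15 c4@15, authorship .11112222343434
Authorship (.=original, N=cursor N): . 1 1 1 1 2 2 2 2 3 4 3 4 3 4
Index 2: author = 1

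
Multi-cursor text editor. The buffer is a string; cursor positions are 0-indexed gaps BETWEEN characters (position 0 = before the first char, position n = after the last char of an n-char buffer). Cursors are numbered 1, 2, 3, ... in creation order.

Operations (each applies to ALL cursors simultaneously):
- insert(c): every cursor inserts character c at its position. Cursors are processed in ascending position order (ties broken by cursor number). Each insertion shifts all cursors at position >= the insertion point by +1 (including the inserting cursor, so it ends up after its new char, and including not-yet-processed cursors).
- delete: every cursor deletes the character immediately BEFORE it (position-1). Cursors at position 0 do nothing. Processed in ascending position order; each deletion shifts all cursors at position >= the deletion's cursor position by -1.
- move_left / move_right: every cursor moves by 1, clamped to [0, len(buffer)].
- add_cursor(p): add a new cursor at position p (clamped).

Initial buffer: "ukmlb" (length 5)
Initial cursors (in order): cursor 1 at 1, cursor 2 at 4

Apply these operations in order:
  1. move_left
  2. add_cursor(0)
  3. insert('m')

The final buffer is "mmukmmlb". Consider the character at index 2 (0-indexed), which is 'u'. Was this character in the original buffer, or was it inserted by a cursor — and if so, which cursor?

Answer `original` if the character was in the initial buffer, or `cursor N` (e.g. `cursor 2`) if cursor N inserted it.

After op 1 (move_left): buffer="ukmlb" (len 5), cursors c1@0 c2@3, authorship .....
After op 2 (add_cursor(0)): buffer="ukmlb" (len 5), cursors c1@0 c3@0 c2@3, authorship .....
After op 3 (insert('m')): buffer="mmukmmlb" (len 8), cursors c1@2 c3@2 c2@6, authorship 13...2..
Authorship (.=original, N=cursor N): 1 3 . . . 2 . .
Index 2: author = original

Answer: original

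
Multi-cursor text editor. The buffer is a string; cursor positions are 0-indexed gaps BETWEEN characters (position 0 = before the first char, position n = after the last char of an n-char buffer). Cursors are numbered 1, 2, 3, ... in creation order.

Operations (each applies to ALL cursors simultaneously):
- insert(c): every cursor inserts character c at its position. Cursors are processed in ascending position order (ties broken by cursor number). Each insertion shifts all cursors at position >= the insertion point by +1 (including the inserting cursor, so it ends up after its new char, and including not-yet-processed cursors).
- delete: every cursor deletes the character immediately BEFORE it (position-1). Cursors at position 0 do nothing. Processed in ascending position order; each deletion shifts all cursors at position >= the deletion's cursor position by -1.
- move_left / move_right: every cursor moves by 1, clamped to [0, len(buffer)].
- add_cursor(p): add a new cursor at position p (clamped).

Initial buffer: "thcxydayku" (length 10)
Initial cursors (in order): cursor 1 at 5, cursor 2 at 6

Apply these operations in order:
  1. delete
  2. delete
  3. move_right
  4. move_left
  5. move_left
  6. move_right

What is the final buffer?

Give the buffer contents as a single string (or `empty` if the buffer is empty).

After op 1 (delete): buffer="thcxayku" (len 8), cursors c1@4 c2@4, authorship ........
After op 2 (delete): buffer="thayku" (len 6), cursors c1@2 c2@2, authorship ......
After op 3 (move_right): buffer="thayku" (len 6), cursors c1@3 c2@3, authorship ......
After op 4 (move_left): buffer="thayku" (len 6), cursors c1@2 c2@2, authorship ......
After op 5 (move_left): buffer="thayku" (len 6), cursors c1@1 c2@1, authorship ......
After op 6 (move_right): buffer="thayku" (len 6), cursors c1@2 c2@2, authorship ......

Answer: thayku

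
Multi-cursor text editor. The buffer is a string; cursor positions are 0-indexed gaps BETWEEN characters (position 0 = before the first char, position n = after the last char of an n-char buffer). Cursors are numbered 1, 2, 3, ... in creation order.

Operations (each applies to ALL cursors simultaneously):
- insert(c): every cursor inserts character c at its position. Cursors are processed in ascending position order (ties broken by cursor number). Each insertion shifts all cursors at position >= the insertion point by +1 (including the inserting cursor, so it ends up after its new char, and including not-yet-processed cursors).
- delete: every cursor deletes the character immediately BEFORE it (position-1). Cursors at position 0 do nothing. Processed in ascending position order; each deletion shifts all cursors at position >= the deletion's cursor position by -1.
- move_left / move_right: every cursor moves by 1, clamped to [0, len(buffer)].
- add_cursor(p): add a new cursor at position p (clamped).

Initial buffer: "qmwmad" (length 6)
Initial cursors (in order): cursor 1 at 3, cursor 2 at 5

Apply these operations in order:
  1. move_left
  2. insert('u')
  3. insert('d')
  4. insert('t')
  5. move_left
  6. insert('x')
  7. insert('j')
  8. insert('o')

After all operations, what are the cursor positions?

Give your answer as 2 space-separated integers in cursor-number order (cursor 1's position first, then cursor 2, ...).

Answer: 7 15

Derivation:
After op 1 (move_left): buffer="qmwmad" (len 6), cursors c1@2 c2@4, authorship ......
After op 2 (insert('u')): buffer="qmuwmuad" (len 8), cursors c1@3 c2@6, authorship ..1..2..
After op 3 (insert('d')): buffer="qmudwmudad" (len 10), cursors c1@4 c2@8, authorship ..11..22..
After op 4 (insert('t')): buffer="qmudtwmudtad" (len 12), cursors c1@5 c2@10, authorship ..111..222..
After op 5 (move_left): buffer="qmudtwmudtad" (len 12), cursors c1@4 c2@9, authorship ..111..222..
After op 6 (insert('x')): buffer="qmudxtwmudxtad" (len 14), cursors c1@5 c2@11, authorship ..1111..2222..
After op 7 (insert('j')): buffer="qmudxjtwmudxjtad" (len 16), cursors c1@6 c2@13, authorship ..11111..22222..
After op 8 (insert('o')): buffer="qmudxjotwmudxjotad" (len 18), cursors c1@7 c2@15, authorship ..111111..222222..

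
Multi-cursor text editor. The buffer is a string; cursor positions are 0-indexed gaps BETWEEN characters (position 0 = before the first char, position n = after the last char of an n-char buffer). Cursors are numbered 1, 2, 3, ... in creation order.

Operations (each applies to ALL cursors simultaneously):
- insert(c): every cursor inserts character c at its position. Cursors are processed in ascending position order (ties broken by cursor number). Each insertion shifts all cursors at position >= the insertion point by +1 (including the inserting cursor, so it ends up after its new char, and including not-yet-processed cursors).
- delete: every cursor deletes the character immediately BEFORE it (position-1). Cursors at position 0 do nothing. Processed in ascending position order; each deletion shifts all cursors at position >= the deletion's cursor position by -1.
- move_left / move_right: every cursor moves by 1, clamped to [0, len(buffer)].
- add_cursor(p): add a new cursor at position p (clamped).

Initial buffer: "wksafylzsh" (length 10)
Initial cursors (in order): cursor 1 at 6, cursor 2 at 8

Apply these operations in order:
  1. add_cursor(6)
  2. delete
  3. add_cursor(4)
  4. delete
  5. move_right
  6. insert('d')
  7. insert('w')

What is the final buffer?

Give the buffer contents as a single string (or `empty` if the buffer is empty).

After op 1 (add_cursor(6)): buffer="wksafylzsh" (len 10), cursors c1@6 c3@6 c2@8, authorship ..........
After op 2 (delete): buffer="wksalsh" (len 7), cursors c1@4 c3@4 c2@5, authorship .......
After op 3 (add_cursor(4)): buffer="wksalsh" (len 7), cursors c1@4 c3@4 c4@4 c2@5, authorship .......
After op 4 (delete): buffer="wsh" (len 3), cursors c1@1 c2@1 c3@1 c4@1, authorship ...
After op 5 (move_right): buffer="wsh" (len 3), cursors c1@2 c2@2 c3@2 c4@2, authorship ...
After op 6 (insert('d')): buffer="wsddddh" (len 7), cursors c1@6 c2@6 c3@6 c4@6, authorship ..1234.
After op 7 (insert('w')): buffer="wsddddwwwwh" (len 11), cursors c1@10 c2@10 c3@10 c4@10, authorship ..12341234.

Answer: wsddddwwwwh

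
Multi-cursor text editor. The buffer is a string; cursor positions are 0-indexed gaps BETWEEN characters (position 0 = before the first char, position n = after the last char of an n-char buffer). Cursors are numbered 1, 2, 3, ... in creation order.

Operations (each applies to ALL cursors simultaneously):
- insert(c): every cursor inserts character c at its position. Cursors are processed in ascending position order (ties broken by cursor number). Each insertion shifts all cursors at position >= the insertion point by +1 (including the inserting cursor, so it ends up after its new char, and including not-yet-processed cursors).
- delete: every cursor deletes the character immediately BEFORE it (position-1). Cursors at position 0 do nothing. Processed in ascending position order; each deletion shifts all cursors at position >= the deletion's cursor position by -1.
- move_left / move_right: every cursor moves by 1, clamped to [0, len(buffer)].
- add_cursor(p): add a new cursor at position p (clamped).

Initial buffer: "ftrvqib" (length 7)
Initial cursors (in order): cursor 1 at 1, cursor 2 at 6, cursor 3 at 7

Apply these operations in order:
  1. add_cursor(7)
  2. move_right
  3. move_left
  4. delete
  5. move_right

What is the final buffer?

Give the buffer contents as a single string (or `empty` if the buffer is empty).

After op 1 (add_cursor(7)): buffer="ftrvqib" (len 7), cursors c1@1 c2@6 c3@7 c4@7, authorship .......
After op 2 (move_right): buffer="ftrvqib" (len 7), cursors c1@2 c2@7 c3@7 c4@7, authorship .......
After op 3 (move_left): buffer="ftrvqib" (len 7), cursors c1@1 c2@6 c3@6 c4@6, authorship .......
After op 4 (delete): buffer="trb" (len 3), cursors c1@0 c2@2 c3@2 c4@2, authorship ...
After op 5 (move_right): buffer="trb" (len 3), cursors c1@1 c2@3 c3@3 c4@3, authorship ...

Answer: trb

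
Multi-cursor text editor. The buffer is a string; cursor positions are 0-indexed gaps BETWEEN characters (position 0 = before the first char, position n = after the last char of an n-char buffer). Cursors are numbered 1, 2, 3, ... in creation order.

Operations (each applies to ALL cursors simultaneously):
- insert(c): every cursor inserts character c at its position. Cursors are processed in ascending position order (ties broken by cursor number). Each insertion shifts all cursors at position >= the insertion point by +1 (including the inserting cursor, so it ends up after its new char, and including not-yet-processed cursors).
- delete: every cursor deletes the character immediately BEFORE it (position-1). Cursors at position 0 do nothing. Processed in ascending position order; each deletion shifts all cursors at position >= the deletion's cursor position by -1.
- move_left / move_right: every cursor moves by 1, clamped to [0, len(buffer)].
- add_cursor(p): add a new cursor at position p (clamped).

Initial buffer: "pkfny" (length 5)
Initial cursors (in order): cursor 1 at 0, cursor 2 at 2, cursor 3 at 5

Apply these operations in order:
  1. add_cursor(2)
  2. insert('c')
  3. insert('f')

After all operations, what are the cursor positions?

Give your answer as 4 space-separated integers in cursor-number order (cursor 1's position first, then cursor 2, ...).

Answer: 2 8 13 8

Derivation:
After op 1 (add_cursor(2)): buffer="pkfny" (len 5), cursors c1@0 c2@2 c4@2 c3@5, authorship .....
After op 2 (insert('c')): buffer="cpkccfnyc" (len 9), cursors c1@1 c2@5 c4@5 c3@9, authorship 1..24...3
After op 3 (insert('f')): buffer="cfpkccfffnycf" (len 13), cursors c1@2 c2@8 c4@8 c3@13, authorship 11..2424...33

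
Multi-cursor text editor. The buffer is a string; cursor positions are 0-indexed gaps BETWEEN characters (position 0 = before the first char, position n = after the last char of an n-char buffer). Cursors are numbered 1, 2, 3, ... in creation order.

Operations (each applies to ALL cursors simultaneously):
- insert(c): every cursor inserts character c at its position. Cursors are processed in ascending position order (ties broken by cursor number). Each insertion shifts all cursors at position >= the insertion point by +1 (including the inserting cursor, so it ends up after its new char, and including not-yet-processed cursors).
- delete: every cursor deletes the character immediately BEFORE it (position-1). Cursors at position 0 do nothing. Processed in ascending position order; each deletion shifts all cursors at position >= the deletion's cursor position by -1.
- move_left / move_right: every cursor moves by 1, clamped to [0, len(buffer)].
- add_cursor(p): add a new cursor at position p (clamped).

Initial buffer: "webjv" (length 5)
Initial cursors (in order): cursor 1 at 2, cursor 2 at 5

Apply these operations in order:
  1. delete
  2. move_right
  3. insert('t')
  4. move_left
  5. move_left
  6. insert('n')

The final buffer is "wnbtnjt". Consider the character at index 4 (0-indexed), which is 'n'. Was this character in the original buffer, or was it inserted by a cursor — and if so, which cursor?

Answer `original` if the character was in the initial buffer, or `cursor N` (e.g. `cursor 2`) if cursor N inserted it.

After op 1 (delete): buffer="wbj" (len 3), cursors c1@1 c2@3, authorship ...
After op 2 (move_right): buffer="wbj" (len 3), cursors c1@2 c2@3, authorship ...
After op 3 (insert('t')): buffer="wbtjt" (len 5), cursors c1@3 c2@5, authorship ..1.2
After op 4 (move_left): buffer="wbtjt" (len 5), cursors c1@2 c2@4, authorship ..1.2
After op 5 (move_left): buffer="wbtjt" (len 5), cursors c1@1 c2@3, authorship ..1.2
After op 6 (insert('n')): buffer="wnbtnjt" (len 7), cursors c1@2 c2@5, authorship .1.12.2
Authorship (.=original, N=cursor N): . 1 . 1 2 . 2
Index 4: author = 2

Answer: cursor 2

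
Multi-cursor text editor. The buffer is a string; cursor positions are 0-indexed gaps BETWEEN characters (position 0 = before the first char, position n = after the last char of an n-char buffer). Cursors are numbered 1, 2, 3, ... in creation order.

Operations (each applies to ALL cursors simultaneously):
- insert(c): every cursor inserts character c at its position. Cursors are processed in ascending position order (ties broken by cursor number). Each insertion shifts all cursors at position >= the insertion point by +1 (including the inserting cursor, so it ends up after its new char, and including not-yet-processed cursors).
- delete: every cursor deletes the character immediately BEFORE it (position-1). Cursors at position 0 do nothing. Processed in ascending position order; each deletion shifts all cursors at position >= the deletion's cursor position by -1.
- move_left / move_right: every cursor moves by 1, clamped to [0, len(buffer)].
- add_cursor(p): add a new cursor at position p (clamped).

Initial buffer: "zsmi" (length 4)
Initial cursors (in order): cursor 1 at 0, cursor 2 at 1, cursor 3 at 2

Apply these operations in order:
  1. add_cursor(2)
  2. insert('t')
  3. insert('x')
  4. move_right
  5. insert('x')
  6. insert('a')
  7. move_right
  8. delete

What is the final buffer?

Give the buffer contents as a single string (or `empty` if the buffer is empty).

Answer: txzxaxsxatxxmxxa

Derivation:
After op 1 (add_cursor(2)): buffer="zsmi" (len 4), cursors c1@0 c2@1 c3@2 c4@2, authorship ....
After op 2 (insert('t')): buffer="tztsttmi" (len 8), cursors c1@1 c2@3 c3@6 c4@6, authorship 1.2.34..
After op 3 (insert('x')): buffer="txztxsttxxmi" (len 12), cursors c1@2 c2@5 c3@10 c4@10, authorship 11.22.3434..
After op 4 (move_right): buffer="txztxsttxxmi" (len 12), cursors c1@3 c2@6 c3@11 c4@11, authorship 11.22.3434..
After op 5 (insert('x')): buffer="txzxtxsxttxxmxxi" (len 16), cursors c1@4 c2@8 c3@15 c4@15, authorship 11.122.23434.34.
After op 6 (insert('a')): buffer="txzxatxsxattxxmxxaai" (len 20), cursors c1@5 c2@10 c3@19 c4@19, authorship 11.1122.223434.3434.
After op 7 (move_right): buffer="txzxatxsxattxxmxxaai" (len 20), cursors c1@6 c2@11 c3@20 c4@20, authorship 11.1122.223434.3434.
After op 8 (delete): buffer="txzxaxsxatxxmxxa" (len 16), cursors c1@5 c2@9 c3@16 c4@16, authorship 11.112.22434.343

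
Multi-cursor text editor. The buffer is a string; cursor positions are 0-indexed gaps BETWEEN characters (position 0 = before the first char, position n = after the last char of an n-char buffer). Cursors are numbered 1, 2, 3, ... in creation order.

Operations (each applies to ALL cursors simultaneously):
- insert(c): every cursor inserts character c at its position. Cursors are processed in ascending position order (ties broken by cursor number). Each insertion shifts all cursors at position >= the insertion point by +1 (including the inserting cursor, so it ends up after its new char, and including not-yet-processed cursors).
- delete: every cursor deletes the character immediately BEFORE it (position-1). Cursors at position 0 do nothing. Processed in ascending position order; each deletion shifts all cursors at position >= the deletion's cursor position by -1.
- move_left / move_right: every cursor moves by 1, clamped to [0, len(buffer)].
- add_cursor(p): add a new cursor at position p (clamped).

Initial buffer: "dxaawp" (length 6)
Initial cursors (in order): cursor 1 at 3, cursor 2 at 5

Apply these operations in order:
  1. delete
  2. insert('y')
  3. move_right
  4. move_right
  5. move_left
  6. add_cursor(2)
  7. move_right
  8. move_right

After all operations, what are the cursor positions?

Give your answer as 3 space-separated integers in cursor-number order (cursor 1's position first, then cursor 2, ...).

After op 1 (delete): buffer="dxap" (len 4), cursors c1@2 c2@3, authorship ....
After op 2 (insert('y')): buffer="dxyayp" (len 6), cursors c1@3 c2@5, authorship ..1.2.
After op 3 (move_right): buffer="dxyayp" (len 6), cursors c1@4 c2@6, authorship ..1.2.
After op 4 (move_right): buffer="dxyayp" (len 6), cursors c1@5 c2@6, authorship ..1.2.
After op 5 (move_left): buffer="dxyayp" (len 6), cursors c1@4 c2@5, authorship ..1.2.
After op 6 (add_cursor(2)): buffer="dxyayp" (len 6), cursors c3@2 c1@4 c2@5, authorship ..1.2.
After op 7 (move_right): buffer="dxyayp" (len 6), cursors c3@3 c1@5 c2@6, authorship ..1.2.
After op 8 (move_right): buffer="dxyayp" (len 6), cursors c3@4 c1@6 c2@6, authorship ..1.2.

Answer: 6 6 4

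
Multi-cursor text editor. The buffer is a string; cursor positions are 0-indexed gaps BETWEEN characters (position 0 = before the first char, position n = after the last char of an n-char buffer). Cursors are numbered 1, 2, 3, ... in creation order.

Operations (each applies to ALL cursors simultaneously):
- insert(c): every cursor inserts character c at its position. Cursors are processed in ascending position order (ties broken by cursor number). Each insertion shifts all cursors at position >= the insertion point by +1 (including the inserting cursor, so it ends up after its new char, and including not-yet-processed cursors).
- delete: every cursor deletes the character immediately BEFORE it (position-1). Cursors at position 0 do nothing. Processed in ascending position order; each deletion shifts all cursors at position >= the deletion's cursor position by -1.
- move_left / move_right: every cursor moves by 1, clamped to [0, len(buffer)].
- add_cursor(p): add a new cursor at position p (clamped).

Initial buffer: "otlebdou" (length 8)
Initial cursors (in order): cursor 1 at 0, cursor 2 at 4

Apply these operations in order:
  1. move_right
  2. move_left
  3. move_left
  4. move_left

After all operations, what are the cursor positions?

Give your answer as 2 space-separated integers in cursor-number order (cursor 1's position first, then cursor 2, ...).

Answer: 0 2

Derivation:
After op 1 (move_right): buffer="otlebdou" (len 8), cursors c1@1 c2@5, authorship ........
After op 2 (move_left): buffer="otlebdou" (len 8), cursors c1@0 c2@4, authorship ........
After op 3 (move_left): buffer="otlebdou" (len 8), cursors c1@0 c2@3, authorship ........
After op 4 (move_left): buffer="otlebdou" (len 8), cursors c1@0 c2@2, authorship ........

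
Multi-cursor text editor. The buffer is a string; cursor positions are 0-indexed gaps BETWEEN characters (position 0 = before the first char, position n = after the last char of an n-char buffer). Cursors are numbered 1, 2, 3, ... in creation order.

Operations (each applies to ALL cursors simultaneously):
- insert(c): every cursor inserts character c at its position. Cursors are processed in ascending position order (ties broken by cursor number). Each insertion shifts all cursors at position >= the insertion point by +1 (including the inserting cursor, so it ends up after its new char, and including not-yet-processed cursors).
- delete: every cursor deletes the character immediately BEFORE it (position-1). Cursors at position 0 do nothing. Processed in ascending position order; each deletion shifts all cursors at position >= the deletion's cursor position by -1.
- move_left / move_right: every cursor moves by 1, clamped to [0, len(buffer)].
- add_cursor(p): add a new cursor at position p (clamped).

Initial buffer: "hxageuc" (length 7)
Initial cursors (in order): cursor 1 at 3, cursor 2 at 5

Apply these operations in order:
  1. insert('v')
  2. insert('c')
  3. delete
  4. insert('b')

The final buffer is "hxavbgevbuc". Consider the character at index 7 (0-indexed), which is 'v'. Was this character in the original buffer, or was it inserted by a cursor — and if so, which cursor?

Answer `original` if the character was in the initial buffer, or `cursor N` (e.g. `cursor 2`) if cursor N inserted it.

After op 1 (insert('v')): buffer="hxavgevuc" (len 9), cursors c1@4 c2@7, authorship ...1..2..
After op 2 (insert('c')): buffer="hxavcgevcuc" (len 11), cursors c1@5 c2@9, authorship ...11..22..
After op 3 (delete): buffer="hxavgevuc" (len 9), cursors c1@4 c2@7, authorship ...1..2..
After op 4 (insert('b')): buffer="hxavbgevbuc" (len 11), cursors c1@5 c2@9, authorship ...11..22..
Authorship (.=original, N=cursor N): . . . 1 1 . . 2 2 . .
Index 7: author = 2

Answer: cursor 2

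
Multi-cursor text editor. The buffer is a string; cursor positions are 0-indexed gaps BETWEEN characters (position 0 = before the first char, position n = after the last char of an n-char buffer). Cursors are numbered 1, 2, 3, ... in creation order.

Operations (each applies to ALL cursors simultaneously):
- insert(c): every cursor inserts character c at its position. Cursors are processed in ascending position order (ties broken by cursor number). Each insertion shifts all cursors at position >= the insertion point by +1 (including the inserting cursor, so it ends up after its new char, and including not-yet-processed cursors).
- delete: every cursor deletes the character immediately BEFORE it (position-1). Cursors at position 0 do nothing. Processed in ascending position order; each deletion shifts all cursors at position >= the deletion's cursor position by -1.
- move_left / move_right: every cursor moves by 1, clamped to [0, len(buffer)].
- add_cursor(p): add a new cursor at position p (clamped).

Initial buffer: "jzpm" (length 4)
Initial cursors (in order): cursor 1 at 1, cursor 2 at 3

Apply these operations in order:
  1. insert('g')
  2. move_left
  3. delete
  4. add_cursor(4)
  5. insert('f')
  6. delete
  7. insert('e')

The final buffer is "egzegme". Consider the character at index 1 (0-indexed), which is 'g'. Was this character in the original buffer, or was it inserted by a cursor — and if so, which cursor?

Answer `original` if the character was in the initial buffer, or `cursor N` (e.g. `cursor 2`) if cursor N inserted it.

After op 1 (insert('g')): buffer="jgzpgm" (len 6), cursors c1@2 c2@5, authorship .1..2.
After op 2 (move_left): buffer="jgzpgm" (len 6), cursors c1@1 c2@4, authorship .1..2.
After op 3 (delete): buffer="gzgm" (len 4), cursors c1@0 c2@2, authorship 1.2.
After op 4 (add_cursor(4)): buffer="gzgm" (len 4), cursors c1@0 c2@2 c3@4, authorship 1.2.
After op 5 (insert('f')): buffer="fgzfgmf" (len 7), cursors c1@1 c2@4 c3@7, authorship 11.22.3
After op 6 (delete): buffer="gzgm" (len 4), cursors c1@0 c2@2 c3@4, authorship 1.2.
After op 7 (insert('e')): buffer="egzegme" (len 7), cursors c1@1 c2@4 c3@7, authorship 11.22.3
Authorship (.=original, N=cursor N): 1 1 . 2 2 . 3
Index 1: author = 1

Answer: cursor 1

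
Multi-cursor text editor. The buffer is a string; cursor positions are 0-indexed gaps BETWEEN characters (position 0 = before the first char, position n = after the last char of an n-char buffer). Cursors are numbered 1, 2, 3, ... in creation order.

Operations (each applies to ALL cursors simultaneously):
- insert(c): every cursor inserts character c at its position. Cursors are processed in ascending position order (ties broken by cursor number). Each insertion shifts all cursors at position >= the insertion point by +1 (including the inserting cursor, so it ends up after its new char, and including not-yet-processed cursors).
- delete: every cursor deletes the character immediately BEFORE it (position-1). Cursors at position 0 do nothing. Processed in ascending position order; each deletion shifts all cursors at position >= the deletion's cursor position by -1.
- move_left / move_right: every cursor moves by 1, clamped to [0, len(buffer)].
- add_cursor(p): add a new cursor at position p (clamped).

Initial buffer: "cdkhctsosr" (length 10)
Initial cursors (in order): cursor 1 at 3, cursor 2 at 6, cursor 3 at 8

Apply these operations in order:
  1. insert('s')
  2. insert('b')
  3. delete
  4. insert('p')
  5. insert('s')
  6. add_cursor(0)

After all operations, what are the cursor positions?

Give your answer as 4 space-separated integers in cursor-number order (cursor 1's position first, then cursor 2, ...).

Answer: 6 12 17 0

Derivation:
After op 1 (insert('s')): buffer="cdkshctssossr" (len 13), cursors c1@4 c2@8 c3@11, authorship ...1...2..3..
After op 2 (insert('b')): buffer="cdksbhctsbsosbsr" (len 16), cursors c1@5 c2@10 c3@14, authorship ...11...22..33..
After op 3 (delete): buffer="cdkshctssossr" (len 13), cursors c1@4 c2@8 c3@11, authorship ...1...2..3..
After op 4 (insert('p')): buffer="cdksphctspsospsr" (len 16), cursors c1@5 c2@10 c3@14, authorship ...11...22..33..
After op 5 (insert('s')): buffer="cdkspshctspssospssr" (len 19), cursors c1@6 c2@12 c3@17, authorship ...111...222..333..
After op 6 (add_cursor(0)): buffer="cdkspshctspssospssr" (len 19), cursors c4@0 c1@6 c2@12 c3@17, authorship ...111...222..333..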